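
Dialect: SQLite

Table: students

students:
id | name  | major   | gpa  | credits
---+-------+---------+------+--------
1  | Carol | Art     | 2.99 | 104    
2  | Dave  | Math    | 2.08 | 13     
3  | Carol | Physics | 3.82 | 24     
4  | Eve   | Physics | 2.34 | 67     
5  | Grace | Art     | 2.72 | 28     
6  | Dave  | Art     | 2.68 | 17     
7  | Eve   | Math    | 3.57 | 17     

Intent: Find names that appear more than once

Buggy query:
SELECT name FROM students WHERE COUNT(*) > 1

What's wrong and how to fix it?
Bug: WHERE can't reference COUNT(*); aggregates are computed after WHERE

Fix: Group first, then use HAVING for the count condition

Corrected query:
SELECT name FROM students GROUP BY name HAVING COUNT(*) > 1

Result:
name 
-----
Carol
Dave 
Eve  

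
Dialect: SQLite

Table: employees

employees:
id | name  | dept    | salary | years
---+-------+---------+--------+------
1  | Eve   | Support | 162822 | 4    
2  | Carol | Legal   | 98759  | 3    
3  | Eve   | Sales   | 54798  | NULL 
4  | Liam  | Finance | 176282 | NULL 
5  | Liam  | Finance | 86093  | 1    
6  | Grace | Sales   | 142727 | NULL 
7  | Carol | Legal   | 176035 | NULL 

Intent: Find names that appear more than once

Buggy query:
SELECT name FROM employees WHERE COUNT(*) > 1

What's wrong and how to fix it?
Bug: WHERE can't reference COUNT(*); aggregates are computed after WHERE

Fix: Group first, then use HAVING for the count condition

Corrected query:
SELECT name FROM employees GROUP BY name HAVING COUNT(*) > 1

Result:
name 
-----
Carol
Eve  
Liam 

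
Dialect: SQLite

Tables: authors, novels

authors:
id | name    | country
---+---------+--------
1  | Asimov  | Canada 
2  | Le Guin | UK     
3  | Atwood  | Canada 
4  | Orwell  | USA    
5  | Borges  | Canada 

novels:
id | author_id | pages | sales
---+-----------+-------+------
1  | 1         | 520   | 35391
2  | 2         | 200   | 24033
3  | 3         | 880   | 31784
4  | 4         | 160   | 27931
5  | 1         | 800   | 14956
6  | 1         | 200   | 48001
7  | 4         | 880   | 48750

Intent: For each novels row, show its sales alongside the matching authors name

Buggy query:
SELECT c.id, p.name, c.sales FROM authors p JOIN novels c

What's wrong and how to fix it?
Bug: Missing join condition: each novels row is matched to all authors rows instead of just its own

Fix: Specify the join condition linking the foreign key to the parent id

Corrected query:
SELECT c.id, p.name, c.sales FROM authors p JOIN novels c ON c.author_id = p.id

Result:
id | name    | sales
---+---------+------
1  | Asimov  | 35391
2  | Le Guin | 24033
3  | Atwood  | 31784
4  | Orwell  | 27931
5  | Asimov  | 14956
6  | Asimov  | 48001
7  | Orwell  | 48750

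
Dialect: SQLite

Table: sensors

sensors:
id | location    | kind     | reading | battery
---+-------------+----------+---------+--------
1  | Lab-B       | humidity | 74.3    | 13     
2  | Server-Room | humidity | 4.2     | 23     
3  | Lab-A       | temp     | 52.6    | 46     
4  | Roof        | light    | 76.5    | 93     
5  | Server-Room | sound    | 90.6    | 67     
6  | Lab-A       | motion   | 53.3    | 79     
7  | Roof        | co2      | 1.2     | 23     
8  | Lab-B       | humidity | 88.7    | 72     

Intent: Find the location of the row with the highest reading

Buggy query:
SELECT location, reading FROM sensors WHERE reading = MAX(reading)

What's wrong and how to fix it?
Bug: MAX(reading) is an aggregate and cannot be used directly in WHERE

Fix: Use a subquery: WHERE reading = (SELECT MAX(reading) FROM sensors)

Corrected query:
SELECT location, reading FROM sensors WHERE reading = (SELECT MAX(reading) FROM sensors)

Result:
location    | reading
------------+--------
Server-Room | 90.6   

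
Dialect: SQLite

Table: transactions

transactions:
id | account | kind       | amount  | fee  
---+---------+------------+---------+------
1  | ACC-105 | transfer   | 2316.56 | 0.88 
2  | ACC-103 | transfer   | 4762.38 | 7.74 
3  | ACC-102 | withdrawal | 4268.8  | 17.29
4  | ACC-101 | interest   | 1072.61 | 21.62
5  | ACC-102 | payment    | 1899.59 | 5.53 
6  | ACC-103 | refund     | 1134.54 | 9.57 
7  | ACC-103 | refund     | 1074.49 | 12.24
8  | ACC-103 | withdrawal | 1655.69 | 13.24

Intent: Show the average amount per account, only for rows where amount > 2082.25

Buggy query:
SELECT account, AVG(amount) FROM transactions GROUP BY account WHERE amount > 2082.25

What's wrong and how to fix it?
Bug: WHERE cannot follow GROUP BY

Fix: Place WHERE between FROM and GROUP BY

Corrected query:
SELECT account, AVG(amount) FROM transactions WHERE amount > 2082.25 GROUP BY account

Result:
account | AVG(amount)
--------+------------
ACC-102 | 4268.8     
ACC-103 | 4762.38    
ACC-105 | 2316.56    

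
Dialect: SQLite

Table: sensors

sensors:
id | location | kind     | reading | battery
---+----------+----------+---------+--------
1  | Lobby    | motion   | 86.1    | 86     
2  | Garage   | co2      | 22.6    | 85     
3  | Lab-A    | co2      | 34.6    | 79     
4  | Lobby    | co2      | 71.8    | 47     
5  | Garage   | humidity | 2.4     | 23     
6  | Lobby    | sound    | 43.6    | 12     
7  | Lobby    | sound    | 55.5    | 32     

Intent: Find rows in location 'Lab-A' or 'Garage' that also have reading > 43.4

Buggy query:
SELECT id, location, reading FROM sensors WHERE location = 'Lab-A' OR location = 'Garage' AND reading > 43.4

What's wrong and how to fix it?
Bug: AND binds tighter than OR, so this parses as location = 'Lab-A' OR (location = 'Garage' AND reading > 43.4)

Fix: Group the OR with parentheses (or use IN), then AND the threshold

Corrected query:
SELECT id, location, reading FROM sensors WHERE (location = 'Lab-A' OR location = 'Garage') AND reading > 43.4

Result:
(no rows)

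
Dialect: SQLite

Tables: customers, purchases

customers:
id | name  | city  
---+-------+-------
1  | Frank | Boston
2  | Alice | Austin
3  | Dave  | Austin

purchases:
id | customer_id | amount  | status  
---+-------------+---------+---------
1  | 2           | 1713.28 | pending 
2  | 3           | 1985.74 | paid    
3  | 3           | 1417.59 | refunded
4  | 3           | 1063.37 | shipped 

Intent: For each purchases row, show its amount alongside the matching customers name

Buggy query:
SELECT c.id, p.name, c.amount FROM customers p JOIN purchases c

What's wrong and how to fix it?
Bug: Missing join condition: each purchases row is matched to all customers rows instead of just its own

Fix: Add ON c.customer_id = p.id to the JOIN

Corrected query:
SELECT c.id, p.name, c.amount FROM customers p JOIN purchases c ON c.customer_id = p.id

Result:
id | name  | amount 
---+-------+--------
1  | Alice | 1713.28
2  | Dave  | 1985.74
3  | Dave  | 1417.59
4  | Dave  | 1063.37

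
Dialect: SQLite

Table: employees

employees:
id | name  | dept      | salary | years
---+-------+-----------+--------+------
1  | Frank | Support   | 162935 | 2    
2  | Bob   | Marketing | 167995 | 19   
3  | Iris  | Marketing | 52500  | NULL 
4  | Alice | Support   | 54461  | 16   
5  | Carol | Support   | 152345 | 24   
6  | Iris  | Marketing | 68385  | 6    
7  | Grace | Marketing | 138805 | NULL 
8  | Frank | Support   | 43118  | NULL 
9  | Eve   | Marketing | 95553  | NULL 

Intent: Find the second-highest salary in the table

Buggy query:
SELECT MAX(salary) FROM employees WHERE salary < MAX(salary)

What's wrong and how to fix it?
Bug: MAX(salary) on the right of the comparison is an aggregate-in-WHERE error

Fix: Compute the overall MAX in a subquery, then take MAX of rows below it

Corrected query:
SELECT MAX(salary) FROM employees WHERE salary < (SELECT MAX(salary) FROM employees)

Result:
MAX(salary)
-----------
162935     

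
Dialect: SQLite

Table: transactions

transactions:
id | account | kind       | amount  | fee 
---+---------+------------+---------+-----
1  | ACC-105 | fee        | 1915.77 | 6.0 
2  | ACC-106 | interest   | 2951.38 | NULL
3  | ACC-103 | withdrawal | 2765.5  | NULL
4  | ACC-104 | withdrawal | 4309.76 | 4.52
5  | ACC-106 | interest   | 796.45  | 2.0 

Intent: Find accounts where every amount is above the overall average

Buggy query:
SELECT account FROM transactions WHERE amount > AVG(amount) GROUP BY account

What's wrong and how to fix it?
Bug: AVG() is an aggregate; it can't sit directly in WHERE

Fix: Compute the overall average in a scalar subquery and compare each group's MIN against it in HAVING

Corrected query:
SELECT account FROM transactions GROUP BY account HAVING MIN(amount) > (SELECT AVG(amount) FROM transactions)

Result:
account
-------
ACC-103
ACC-104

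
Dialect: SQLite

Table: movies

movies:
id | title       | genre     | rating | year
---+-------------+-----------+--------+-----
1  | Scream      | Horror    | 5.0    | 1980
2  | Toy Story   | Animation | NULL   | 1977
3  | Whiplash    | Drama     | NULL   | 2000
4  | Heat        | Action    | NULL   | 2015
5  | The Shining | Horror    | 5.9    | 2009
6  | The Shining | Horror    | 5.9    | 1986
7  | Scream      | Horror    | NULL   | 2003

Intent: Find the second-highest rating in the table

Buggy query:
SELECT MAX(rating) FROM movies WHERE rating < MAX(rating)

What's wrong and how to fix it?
Bug: The inner MAX is an aggregate inside WHERE, which is not allowed

Fix: Compute the overall MAX in a subquery, then take MAX of rows below it

Corrected query:
SELECT MAX(rating) FROM movies WHERE rating < (SELECT MAX(rating) FROM movies)

Result:
MAX(rating)
-----------
5          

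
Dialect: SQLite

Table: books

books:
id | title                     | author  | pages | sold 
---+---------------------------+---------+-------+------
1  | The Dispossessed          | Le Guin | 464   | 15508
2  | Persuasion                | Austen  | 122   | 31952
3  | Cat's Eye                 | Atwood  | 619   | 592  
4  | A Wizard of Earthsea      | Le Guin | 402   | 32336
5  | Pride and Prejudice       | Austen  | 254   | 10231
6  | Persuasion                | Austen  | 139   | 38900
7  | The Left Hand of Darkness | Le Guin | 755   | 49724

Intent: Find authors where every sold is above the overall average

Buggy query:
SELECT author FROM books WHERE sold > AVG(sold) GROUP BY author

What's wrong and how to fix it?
Bug: AVG() is an aggregate; it can't sit directly in WHERE

Fix: Compute the overall average in a scalar subquery and compare each group's MIN against it in HAVING

Corrected query:
SELECT author FROM books GROUP BY author HAVING MIN(sold) > (SELECT AVG(sold) FROM books)

Result:
(no rows)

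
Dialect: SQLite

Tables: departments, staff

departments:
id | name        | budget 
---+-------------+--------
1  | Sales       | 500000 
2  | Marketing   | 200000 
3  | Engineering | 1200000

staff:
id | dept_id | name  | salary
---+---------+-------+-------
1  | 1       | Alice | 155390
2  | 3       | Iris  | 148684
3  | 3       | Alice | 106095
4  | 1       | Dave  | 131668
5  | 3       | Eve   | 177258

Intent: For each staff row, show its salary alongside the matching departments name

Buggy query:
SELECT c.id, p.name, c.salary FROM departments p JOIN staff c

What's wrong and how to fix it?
Bug: Missing join condition: each staff row is matched to all departments rows instead of just its own

Fix: Add ON c.dept_id = p.id to the JOIN

Corrected query:
SELECT c.id, p.name, c.salary FROM departments p JOIN staff c ON c.dept_id = p.id

Result:
id | name        | salary
---+-------------+-------
1  | Sales       | 155390
2  | Engineering | 148684
3  | Engineering | 106095
4  | Sales       | 131668
5  | Engineering | 177258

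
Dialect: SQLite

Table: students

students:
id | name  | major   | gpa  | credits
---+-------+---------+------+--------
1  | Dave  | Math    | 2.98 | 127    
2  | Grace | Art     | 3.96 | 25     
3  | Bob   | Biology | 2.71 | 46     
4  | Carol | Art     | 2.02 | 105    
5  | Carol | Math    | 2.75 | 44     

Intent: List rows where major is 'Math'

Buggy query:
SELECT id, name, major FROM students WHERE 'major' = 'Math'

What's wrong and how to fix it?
Bug: 'major' in single quotes is a string literal, not the column; the comparison is literal-vs-literal and never true

Fix: Remove the quotes around the column name (or use double quotes for an identifier)

Corrected query:
SELECT id, name, major FROM students WHERE major = 'Math'

Result:
id | name  | major
---+-------+------
1  | Dave  | Math 
5  | Carol | Math 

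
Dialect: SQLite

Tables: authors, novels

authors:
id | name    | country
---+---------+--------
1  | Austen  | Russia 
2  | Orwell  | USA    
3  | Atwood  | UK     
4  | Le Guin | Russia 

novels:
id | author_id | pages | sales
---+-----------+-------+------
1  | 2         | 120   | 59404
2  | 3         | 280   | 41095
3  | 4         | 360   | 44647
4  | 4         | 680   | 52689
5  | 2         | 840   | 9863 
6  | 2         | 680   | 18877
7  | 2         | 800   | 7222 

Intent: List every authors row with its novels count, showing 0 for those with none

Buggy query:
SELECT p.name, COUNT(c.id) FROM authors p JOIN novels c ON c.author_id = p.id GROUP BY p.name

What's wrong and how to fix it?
Bug: INNER JOIN drops authors rows that have no matching novels rows

Fix: Use LEFT JOIN so parents without children still appear (COUNT(c.id) gives 0)

Corrected query:
SELECT p.name, COUNT(c.id) FROM authors p LEFT JOIN novels c ON c.author_id = p.id GROUP BY p.name

Result:
name    | COUNT(c.id)
--------+------------
Atwood  | 1          
Austen  | 0          
Le Guin | 2          
Orwell  | 4          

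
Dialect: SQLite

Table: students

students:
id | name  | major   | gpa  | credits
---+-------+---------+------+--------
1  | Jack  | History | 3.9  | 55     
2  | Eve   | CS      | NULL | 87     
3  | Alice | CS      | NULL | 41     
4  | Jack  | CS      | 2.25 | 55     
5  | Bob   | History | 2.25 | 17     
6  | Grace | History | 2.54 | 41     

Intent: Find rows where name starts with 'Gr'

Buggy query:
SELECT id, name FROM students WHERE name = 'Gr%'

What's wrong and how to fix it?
Bug: '=' compares the literal string including the % character; pattern matching needs LIKE

Fix: Replace '=' with LIKE so 'Gr%' is treated as a pattern

Corrected query:
SELECT id, name FROM students WHERE name LIKE 'Gr%'

Result:
id | name 
---+------
6  | Grace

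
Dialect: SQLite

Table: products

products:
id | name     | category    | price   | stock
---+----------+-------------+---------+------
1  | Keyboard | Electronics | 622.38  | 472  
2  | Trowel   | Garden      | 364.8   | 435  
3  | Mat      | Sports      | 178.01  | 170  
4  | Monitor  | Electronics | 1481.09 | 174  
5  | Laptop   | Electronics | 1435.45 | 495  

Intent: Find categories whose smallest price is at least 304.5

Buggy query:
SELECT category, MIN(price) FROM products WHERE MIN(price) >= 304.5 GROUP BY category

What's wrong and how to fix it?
Bug: Aggregates like MIN are computed per group after WHERE runs

Fix: Replace WHERE with HAVING after the GROUP BY

Corrected query:
SELECT category, MIN(price) FROM products GROUP BY category HAVING MIN(price) >= 304.5

Result:
category    | MIN(price)
------------+-----------
Electronics | 622.38    
Garden      | 364.8     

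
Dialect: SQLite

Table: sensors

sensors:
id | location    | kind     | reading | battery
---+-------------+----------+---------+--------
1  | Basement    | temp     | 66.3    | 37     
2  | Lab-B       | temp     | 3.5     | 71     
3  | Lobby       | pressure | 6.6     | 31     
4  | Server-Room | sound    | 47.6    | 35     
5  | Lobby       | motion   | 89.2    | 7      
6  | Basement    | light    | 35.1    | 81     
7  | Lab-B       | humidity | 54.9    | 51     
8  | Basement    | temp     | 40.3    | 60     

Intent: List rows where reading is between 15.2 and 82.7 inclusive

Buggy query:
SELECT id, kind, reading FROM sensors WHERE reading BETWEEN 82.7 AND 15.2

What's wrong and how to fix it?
Bug: The bounds are reversed; BETWEEN a AND b requires a <= b to match anything

Fix: Write BETWEEN 15.2 AND 82.7

Corrected query:
SELECT id, kind, reading FROM sensors WHERE reading BETWEEN 15.2 AND 82.7

Result:
id | kind     | reading
---+----------+--------
1  | temp     | 66.3   
4  | sound    | 47.6   
6  | light    | 35.1   
7  | humidity | 54.9   
8  | temp     | 40.3   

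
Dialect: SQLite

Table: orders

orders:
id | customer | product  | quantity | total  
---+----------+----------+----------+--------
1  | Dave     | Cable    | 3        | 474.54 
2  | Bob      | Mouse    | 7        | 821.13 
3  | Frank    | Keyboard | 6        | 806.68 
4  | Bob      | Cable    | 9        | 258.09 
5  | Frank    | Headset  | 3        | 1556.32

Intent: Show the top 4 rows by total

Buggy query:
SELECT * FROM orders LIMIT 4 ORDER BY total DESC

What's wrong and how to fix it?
Bug: ORDER BY cannot follow LIMIT; LIMIT is the final clause

Fix: Sort with ORDER BY, then apply LIMIT

Corrected query:
SELECT * FROM orders ORDER BY total DESC LIMIT 4

Result:
id | customer | product  | quantity | total  
---+----------+----------+----------+--------
5  | Frank    | Headset  | 3        | 1556.32
2  | Bob      | Mouse    | 7        | 821.13 
3  | Frank    | Keyboard | 6        | 806.68 
1  | Dave     | Cable    | 3        | 474.54 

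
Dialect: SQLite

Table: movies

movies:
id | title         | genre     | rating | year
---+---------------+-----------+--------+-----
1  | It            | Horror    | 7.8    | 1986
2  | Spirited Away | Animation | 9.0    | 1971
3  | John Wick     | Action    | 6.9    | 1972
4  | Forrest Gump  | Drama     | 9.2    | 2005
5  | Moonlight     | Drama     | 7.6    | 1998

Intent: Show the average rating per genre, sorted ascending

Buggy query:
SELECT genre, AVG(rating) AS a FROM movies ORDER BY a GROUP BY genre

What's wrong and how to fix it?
Bug: ORDER BY appears before GROUP BY; SQL clause order requires GROUP BY first

Fix: Move ORDER BY to the end, after GROUP BY

Corrected query:
SELECT genre, AVG(rating) AS a FROM movies GROUP BY genre ORDER BY a

Result:
genre     | a  
----------+----
Action    | 6.9
Horror    | 7.8
Drama     | 8.4
Animation | 9  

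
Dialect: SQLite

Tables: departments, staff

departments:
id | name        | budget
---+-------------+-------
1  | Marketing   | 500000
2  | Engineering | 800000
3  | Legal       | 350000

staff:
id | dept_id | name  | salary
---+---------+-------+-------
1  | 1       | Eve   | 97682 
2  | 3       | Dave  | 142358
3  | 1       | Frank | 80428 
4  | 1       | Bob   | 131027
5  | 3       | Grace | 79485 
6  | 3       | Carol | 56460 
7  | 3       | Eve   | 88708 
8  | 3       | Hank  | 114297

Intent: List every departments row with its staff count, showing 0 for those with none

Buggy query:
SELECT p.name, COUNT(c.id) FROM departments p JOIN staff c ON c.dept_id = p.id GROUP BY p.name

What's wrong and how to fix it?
Bug: An inner join excludes parents with zero children

Fix: Switch to LEFT JOIN to retain unmatched parent rows

Corrected query:
SELECT p.name, COUNT(c.id) FROM departments p LEFT JOIN staff c ON c.dept_id = p.id GROUP BY p.name

Result:
name        | COUNT(c.id)
------------+------------
Engineering | 0          
Legal       | 5          
Marketing   | 3          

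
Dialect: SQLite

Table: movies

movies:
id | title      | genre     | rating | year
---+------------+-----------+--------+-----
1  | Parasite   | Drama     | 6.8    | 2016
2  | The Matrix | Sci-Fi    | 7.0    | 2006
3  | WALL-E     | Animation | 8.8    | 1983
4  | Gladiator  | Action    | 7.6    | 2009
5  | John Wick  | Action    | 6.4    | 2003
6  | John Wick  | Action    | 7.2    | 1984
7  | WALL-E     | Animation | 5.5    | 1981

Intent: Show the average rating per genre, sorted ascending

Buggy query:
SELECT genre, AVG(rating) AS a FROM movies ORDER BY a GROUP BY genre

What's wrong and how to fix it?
Bug: GROUP BY must precede ORDER BY

Fix: Move ORDER BY to the end, after GROUP BY

Corrected query:
SELECT genre, AVG(rating) AS a FROM movies GROUP BY genre ORDER BY a

Result:
genre     | a       
----------+---------
Drama     | 6.8     
Sci-Fi    | 7       
Action    | 7.066667
Animation | 7.15    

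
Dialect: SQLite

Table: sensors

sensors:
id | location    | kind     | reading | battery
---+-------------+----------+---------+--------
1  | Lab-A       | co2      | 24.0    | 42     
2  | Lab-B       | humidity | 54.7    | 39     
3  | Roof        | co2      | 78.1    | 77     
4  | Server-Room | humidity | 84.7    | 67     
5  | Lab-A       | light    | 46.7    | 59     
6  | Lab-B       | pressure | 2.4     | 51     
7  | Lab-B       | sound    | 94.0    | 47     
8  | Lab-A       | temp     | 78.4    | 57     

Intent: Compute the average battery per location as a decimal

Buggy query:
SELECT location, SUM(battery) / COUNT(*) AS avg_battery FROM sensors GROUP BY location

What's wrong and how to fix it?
Bug: SUM(battery) and COUNT(*) are both integers; the division truncates the fractional part

Fix: Cast one side to REAL so the division keeps the fractional part

Corrected query:
SELECT location, SUM(battery) * 1.0 / COUNT(*) AS avg_battery FROM sensors GROUP BY location

Result:
location    | avg_battery
------------+------------
Lab-A       | 52.666667  
Lab-B       | 45.666667  
Roof        | 77         
Server-Room | 67         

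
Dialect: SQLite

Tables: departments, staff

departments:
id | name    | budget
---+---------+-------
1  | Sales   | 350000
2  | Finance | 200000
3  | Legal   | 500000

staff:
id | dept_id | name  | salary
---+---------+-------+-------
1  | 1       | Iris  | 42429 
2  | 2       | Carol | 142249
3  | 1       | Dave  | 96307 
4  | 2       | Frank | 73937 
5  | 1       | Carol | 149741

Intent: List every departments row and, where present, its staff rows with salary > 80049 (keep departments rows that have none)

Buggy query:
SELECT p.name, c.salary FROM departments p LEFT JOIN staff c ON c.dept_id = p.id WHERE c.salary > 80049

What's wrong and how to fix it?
Bug: A WHERE condition on the right-hand table after LEFT JOIN drops unmatched parents

Fix: Put 'c.salary > 80049' in the JOIN's ON clause instead of WHERE

Corrected query:
SELECT p.name, c.salary FROM departments p LEFT JOIN staff c ON c.dept_id = p.id AND c.salary > 80049

Result:
name    | salary
--------+-------
Sales   | 96307 
Sales   | 149741
Finance | 142249
Legal   | NULL  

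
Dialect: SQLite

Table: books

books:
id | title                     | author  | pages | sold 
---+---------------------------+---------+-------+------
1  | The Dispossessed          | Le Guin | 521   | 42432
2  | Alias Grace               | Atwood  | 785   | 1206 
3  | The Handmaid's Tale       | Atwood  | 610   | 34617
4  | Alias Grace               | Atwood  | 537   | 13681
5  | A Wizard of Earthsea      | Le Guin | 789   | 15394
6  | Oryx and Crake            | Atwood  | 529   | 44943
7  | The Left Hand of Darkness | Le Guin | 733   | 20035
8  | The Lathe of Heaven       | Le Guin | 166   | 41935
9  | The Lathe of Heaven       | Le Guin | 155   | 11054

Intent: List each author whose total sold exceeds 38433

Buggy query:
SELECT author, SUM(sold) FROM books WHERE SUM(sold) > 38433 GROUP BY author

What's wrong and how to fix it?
Bug: SUM(sold) is an aggregate, but WHERE filters rows before aggregation

Fix: Move the aggregate condition to a HAVING clause

Corrected query:
SELECT author, SUM(sold) FROM books GROUP BY author HAVING SUM(sold) > 38433

Result:
author  | SUM(sold)
--------+----------
Atwood  | 94447    
Le Guin | 130850   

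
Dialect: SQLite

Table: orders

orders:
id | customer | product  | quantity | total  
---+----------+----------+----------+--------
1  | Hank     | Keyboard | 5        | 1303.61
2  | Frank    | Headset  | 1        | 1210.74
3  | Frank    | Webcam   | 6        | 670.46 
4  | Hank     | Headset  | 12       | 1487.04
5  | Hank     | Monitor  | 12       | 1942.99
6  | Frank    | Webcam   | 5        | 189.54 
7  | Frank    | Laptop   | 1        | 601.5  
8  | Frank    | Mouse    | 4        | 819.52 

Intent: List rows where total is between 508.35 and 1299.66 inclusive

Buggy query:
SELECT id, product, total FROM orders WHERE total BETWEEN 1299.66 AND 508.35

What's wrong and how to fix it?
Bug: The bounds are reversed; BETWEEN a AND b requires a <= b to match anything

Fix: Swap the bounds so the smaller value comes first

Corrected query:
SELECT id, product, total FROM orders WHERE total BETWEEN 508.35 AND 1299.66

Result:
id | product | total  
---+---------+--------
2  | Headset | 1210.74
3  | Webcam  | 670.46 
7  | Laptop  | 601.5  
8  | Mouse   | 819.52 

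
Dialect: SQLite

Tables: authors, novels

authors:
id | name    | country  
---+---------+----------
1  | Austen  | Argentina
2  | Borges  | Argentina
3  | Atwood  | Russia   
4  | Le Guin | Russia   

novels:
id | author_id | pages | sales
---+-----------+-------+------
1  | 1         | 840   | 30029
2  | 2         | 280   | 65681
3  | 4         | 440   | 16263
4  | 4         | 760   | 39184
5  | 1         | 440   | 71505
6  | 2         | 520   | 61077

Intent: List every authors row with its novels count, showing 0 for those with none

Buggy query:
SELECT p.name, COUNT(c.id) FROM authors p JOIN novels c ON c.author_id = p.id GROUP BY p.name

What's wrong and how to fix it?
Bug: An inner join excludes parents with zero children

Fix: Use LEFT JOIN so parents without children still appear (COUNT(c.id) gives 0)

Corrected query:
SELECT p.name, COUNT(c.id) FROM authors p LEFT JOIN novels c ON c.author_id = p.id GROUP BY p.name

Result:
name    | COUNT(c.id)
--------+------------
Atwood  | 0          
Austen  | 2          
Borges  | 2          
Le Guin | 2          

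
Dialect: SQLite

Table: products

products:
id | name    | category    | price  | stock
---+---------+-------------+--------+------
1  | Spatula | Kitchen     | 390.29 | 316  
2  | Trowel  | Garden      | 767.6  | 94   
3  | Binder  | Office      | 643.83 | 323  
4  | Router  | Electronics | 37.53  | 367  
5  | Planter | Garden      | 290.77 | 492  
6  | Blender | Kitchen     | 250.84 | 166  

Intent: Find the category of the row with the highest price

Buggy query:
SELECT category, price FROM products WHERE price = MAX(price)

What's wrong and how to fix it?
Bug: MAX(price) is an aggregate and cannot be used directly in WHERE

Fix: Use a subquery: WHERE price = (SELECT MAX(price) FROM products)

Corrected query:
SELECT category, price FROM products WHERE price = (SELECT MAX(price) FROM products)

Result:
category | price
---------+------
Garden   | 767.6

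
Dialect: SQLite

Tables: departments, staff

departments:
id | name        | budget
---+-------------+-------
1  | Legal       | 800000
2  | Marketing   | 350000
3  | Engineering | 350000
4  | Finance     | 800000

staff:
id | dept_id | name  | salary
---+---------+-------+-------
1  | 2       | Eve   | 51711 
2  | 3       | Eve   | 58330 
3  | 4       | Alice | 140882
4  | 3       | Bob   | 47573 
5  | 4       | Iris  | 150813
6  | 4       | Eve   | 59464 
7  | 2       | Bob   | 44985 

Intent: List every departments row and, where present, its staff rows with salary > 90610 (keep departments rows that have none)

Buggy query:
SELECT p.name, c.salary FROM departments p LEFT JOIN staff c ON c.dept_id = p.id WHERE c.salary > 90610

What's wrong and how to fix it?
Bug: A WHERE condition on the right-hand table after LEFT JOIN drops unmatched parents

Fix: Move the right-table condition into the ON clause so unmatched parents are kept

Corrected query:
SELECT p.name, c.salary FROM departments p LEFT JOIN staff c ON c.dept_id = p.id AND c.salary > 90610

Result:
name        | salary
------------+-------
Legal       | NULL  
Marketing   | NULL  
Engineering | NULL  
Finance     | 140882
Finance     | 150813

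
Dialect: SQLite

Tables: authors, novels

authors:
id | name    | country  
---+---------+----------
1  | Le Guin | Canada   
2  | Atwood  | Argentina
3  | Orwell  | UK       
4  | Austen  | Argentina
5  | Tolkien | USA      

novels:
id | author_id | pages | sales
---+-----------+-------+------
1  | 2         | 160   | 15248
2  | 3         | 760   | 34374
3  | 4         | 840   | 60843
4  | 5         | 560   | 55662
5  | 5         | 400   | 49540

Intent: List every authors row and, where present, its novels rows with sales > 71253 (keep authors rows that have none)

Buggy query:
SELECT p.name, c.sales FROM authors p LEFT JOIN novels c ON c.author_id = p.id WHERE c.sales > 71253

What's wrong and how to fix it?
Bug: Filtering c.sales in WHERE discards the NULL rows produced by LEFT JOIN, turning it into an inner join

Fix: Put 'c.sales > 71253' in the JOIN's ON clause instead of WHERE

Corrected query:
SELECT p.name, c.sales FROM authors p LEFT JOIN novels c ON c.author_id = p.id AND c.sales > 71253

Result:
name    | sales
--------+------
Le Guin | NULL 
Atwood  | NULL 
Orwell  | NULL 
Austen  | NULL 
Tolkien | NULL 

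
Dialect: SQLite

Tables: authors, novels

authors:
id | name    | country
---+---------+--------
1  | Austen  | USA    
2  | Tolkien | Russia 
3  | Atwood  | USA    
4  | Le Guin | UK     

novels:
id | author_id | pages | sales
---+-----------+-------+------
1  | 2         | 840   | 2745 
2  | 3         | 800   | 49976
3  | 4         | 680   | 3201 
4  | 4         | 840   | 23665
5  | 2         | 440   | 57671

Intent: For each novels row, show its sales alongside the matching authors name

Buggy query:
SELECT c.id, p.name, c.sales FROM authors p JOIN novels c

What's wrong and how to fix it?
Bug: Missing join condition: each novels row is matched to all authors rows instead of just its own

Fix: Specify the join condition linking the foreign key to the parent id

Corrected query:
SELECT c.id, p.name, c.sales FROM authors p JOIN novels c ON c.author_id = p.id

Result:
id | name    | sales
---+---------+------
1  | Tolkien | 2745 
2  | Atwood  | 49976
3  | Le Guin | 3201 
4  | Le Guin | 23665
5  | Tolkien | 57671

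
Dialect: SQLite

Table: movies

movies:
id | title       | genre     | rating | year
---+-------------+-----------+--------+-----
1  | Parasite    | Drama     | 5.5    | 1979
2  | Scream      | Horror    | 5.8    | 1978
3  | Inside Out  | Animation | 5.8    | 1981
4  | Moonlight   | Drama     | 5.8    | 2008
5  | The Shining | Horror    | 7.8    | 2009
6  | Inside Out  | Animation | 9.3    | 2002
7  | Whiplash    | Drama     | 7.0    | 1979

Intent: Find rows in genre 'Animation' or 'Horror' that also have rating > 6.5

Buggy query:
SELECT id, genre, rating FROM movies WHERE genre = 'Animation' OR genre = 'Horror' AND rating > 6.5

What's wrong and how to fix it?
Bug: AND binds tighter than OR, so this parses as genre = 'Animation' OR (genre = 'Horror' AND rating > 6.5)

Fix: Add parentheses around the OR so the AND applies to both alternatives

Corrected query:
SELECT id, genre, rating FROM movies WHERE (genre = 'Animation' OR genre = 'Horror') AND rating > 6.5

Result:
id | genre     | rating
---+-----------+-------
5  | Horror    | 7.8   
6  | Animation | 9.3   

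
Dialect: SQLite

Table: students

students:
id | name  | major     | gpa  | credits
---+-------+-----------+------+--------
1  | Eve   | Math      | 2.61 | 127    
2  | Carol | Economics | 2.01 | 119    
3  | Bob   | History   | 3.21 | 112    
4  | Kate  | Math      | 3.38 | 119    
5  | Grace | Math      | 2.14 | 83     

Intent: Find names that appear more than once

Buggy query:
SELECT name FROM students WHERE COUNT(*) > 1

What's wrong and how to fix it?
Bug: WHERE can't reference COUNT(*); aggregates are computed after WHERE

Fix: Group first, then use HAVING for the count condition

Corrected query:
SELECT name FROM students GROUP BY name HAVING COUNT(*) > 1

Result:
(no rows)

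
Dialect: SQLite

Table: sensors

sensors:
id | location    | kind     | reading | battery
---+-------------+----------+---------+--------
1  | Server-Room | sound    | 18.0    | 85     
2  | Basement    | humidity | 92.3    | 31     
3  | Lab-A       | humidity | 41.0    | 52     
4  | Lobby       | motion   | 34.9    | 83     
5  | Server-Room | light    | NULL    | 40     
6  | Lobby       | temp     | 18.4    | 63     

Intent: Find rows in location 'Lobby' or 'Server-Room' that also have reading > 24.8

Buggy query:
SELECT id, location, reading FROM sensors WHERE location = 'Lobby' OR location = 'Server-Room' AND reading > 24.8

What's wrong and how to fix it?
Bug: Without parentheses, AND is evaluated before OR, so the reading filter only applies to the 'Server-Room' branch

Fix: Add parentheses around the OR so the AND applies to both alternatives

Corrected query:
SELECT id, location, reading FROM sensors WHERE (location = 'Lobby' OR location = 'Server-Room') AND reading > 24.8

Result:
id | location | reading
---+----------+--------
4  | Lobby    | 34.9   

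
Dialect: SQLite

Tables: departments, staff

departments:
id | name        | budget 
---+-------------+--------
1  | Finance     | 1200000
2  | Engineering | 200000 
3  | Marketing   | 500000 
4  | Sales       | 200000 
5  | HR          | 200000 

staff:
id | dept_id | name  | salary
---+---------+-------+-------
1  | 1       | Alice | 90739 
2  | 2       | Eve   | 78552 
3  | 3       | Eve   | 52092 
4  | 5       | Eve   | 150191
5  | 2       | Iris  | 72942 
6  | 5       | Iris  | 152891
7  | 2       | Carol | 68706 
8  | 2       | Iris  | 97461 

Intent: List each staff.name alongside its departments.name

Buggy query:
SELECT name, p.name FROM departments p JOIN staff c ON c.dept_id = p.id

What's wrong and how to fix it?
Bug: 'name' exists in both joined tables, so the database can't tell which one is meant

Fix: Qualify the column with its table alias (c.name)

Corrected query:
SELECT c.name, p.name FROM departments p JOIN staff c ON c.dept_id = p.id

Result:
name  | name       
------+------------
Alice | Finance    
Eve   | Engineering
Eve   | Marketing  
Eve   | HR         
Iris  | Engineering
Iris  | HR         
Carol | Engineering
Iris  | Engineering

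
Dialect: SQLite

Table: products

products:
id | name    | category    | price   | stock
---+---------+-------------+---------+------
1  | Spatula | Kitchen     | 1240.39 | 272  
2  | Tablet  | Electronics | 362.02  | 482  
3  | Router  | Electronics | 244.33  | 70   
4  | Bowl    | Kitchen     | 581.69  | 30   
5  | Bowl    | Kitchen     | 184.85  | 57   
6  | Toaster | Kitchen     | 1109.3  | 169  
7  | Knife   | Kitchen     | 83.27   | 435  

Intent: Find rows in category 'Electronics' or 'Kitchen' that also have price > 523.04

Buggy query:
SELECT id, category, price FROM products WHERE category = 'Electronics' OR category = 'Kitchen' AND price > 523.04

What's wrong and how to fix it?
Bug: AND binds tighter than OR, so this parses as category = 'Electronics' OR (category = 'Kitchen' AND price > 523.04)

Fix: Add parentheses around the OR so the AND applies to both alternatives

Corrected query:
SELECT id, category, price FROM products WHERE (category = 'Electronics' OR category = 'Kitchen') AND price > 523.04

Result:
id | category | price  
---+----------+--------
1  | Kitchen  | 1240.39
4  | Kitchen  | 581.69 
6  | Kitchen  | 1109.3 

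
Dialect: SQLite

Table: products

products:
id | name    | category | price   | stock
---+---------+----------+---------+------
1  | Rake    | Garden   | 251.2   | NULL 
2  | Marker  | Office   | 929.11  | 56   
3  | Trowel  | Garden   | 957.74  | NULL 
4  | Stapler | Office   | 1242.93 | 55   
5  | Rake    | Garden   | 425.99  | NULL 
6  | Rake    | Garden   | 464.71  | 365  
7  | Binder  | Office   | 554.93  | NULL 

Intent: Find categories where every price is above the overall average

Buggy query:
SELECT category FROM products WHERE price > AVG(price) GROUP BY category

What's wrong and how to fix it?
Bug: WHERE evaluates per row before aggregation, so AVG() is unavailable

Fix: Use a subquery for AVG and a HAVING MIN(...) filter so the condition holds for every row in the group

Corrected query:
SELECT category FROM products GROUP BY category HAVING MIN(price) > (SELECT AVG(price) FROM products)

Result:
(no rows)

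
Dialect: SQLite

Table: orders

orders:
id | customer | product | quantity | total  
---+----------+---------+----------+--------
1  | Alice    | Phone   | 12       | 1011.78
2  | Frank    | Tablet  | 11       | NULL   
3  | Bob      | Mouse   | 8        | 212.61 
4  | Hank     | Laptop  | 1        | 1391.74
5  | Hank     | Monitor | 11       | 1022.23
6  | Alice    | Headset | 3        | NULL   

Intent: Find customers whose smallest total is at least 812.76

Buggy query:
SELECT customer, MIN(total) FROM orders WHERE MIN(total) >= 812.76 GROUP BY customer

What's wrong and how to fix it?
Bug: Aggregates like MIN are computed per group after WHERE runs

Fix: Use HAVING for the per-group MIN condition

Corrected query:
SELECT customer, MIN(total) FROM orders GROUP BY customer HAVING MIN(total) >= 812.76

Result:
customer | MIN(total)
---------+-----------
Alice    | 1011.78   
Hank     | 1022.23   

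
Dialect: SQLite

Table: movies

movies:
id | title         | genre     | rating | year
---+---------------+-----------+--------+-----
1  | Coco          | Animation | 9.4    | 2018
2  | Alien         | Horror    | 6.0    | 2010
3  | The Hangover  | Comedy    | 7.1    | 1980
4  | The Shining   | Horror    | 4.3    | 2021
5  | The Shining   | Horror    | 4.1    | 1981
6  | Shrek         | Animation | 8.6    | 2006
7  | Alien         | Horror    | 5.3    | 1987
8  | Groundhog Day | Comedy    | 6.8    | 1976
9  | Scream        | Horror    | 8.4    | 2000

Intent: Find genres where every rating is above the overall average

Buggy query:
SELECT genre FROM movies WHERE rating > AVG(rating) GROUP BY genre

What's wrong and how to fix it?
Bug: AVG() is an aggregate; it can't sit directly in WHERE

Fix: Use a subquery for AVG and a HAVING MIN(...) filter so the condition holds for every row in the group

Corrected query:
SELECT genre FROM movies GROUP BY genre HAVING MIN(rating) > (SELECT AVG(rating) FROM movies)

Result:
genre    
---------
Animation
Comedy   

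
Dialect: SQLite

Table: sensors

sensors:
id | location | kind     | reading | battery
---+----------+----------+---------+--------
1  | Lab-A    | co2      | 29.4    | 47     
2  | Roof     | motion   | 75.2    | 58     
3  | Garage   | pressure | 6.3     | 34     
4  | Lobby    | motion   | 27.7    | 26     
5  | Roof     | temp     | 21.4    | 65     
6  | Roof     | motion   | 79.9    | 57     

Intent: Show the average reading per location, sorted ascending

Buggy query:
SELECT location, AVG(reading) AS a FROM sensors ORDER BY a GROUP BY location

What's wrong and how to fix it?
Bug: GROUP BY must precede ORDER BY

Fix: Reorder: SELECT … FROM … GROUP BY … ORDER BY …

Corrected query:
SELECT location, AVG(reading) AS a FROM sensors GROUP BY location ORDER BY a

Result:
location | a        
---------+----------
Garage   | 6.3      
Lobby    | 27.7     
Lab-A    | 29.4     
Roof     | 58.833333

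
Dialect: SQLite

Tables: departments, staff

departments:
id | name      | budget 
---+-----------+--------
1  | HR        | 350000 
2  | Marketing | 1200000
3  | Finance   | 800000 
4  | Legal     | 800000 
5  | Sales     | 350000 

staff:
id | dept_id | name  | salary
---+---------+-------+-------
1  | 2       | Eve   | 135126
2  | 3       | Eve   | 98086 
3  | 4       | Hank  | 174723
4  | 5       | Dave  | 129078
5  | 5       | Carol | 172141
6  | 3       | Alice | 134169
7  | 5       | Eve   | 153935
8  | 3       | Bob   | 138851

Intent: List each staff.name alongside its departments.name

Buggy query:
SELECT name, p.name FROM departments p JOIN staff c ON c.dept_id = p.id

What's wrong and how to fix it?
Bug: 'name' exists in both joined tables, so the database can't tell which one is meant

Fix: Prefix ambiguous columns with the table alias

Corrected query:
SELECT c.name, p.name FROM departments p JOIN staff c ON c.dept_id = p.id

Result:
name  | name     
------+----------
Eve   | Marketing
Eve   | Finance  
Hank  | Legal    
Dave  | Sales    
Carol | Sales    
Alice | Finance  
Eve   | Sales    
Bob   | Finance  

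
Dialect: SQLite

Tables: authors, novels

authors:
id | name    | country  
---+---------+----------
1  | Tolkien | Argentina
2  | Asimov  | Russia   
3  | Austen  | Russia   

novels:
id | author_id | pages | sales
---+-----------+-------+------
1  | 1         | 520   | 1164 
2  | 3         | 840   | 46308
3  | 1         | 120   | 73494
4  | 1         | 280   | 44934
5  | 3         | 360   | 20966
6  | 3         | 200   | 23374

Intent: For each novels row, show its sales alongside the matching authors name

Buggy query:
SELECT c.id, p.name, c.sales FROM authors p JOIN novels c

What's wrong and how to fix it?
Bug: JOIN with no ON clause produces a cartesian product; every novels row pairs with every authors row

Fix: Specify the join condition linking the foreign key to the parent id

Corrected query:
SELECT c.id, p.name, c.sales FROM authors p JOIN novels c ON c.author_id = p.id

Result:
id | name    | sales
---+---------+------
1  | Tolkien | 1164 
2  | Austen  | 46308
3  | Tolkien | 73494
4  | Tolkien | 44934
5  | Austen  | 20966
6  | Austen  | 23374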